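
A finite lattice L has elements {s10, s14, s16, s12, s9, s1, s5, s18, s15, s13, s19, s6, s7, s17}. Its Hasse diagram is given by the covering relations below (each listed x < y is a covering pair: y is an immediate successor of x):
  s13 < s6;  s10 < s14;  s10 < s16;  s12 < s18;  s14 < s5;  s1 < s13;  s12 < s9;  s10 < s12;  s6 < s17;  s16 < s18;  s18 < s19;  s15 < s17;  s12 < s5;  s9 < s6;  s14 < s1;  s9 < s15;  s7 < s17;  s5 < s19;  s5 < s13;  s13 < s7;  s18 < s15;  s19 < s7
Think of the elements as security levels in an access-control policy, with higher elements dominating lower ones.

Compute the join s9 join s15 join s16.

s15

Common upper bounds of {s9, s15, s16}: s15, s17.
The least among these is s15.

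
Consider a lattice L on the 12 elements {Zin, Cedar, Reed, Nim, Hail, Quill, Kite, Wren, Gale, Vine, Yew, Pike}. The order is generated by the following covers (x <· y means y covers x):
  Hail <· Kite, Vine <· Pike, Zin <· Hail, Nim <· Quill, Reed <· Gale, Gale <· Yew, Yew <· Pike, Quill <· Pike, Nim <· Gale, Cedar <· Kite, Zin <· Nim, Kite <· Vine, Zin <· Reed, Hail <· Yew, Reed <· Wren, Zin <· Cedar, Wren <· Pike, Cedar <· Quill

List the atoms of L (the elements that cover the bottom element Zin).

Cedar, Hail, Nim, Reed

The atoms are exactly the elements that cover Zin: Cedar, Hail, Nim, Reed.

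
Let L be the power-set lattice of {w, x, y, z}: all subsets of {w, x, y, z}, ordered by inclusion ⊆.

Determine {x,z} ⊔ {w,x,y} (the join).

Common upper bounds of {{x,z}, {w,x,y}}: {w,x,y,z}.
The least among these is {w,x,y,z}.

{w,x,y,z}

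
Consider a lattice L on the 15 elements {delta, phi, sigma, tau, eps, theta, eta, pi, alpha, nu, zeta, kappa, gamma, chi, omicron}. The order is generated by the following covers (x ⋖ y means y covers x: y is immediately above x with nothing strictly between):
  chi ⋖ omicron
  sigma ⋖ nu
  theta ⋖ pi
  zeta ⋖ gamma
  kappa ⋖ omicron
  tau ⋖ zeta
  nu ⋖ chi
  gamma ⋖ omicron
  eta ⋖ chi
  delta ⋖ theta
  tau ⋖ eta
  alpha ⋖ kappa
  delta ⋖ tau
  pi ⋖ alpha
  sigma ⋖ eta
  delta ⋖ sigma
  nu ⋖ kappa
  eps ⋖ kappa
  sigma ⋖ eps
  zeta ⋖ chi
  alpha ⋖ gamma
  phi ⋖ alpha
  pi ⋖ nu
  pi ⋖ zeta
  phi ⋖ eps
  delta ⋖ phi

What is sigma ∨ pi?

nu

Common upper bounds of {sigma, pi}: chi, kappa, nu, omicron.
The least among these is nu.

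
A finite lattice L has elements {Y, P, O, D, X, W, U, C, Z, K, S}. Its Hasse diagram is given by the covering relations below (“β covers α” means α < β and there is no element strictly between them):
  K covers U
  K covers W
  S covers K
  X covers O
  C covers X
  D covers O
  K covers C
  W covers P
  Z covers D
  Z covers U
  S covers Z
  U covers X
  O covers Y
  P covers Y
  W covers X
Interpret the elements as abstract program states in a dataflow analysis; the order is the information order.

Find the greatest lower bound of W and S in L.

Common lower bounds of {W, S}: O, P, W, X, Y.
The greatest among these is W.

W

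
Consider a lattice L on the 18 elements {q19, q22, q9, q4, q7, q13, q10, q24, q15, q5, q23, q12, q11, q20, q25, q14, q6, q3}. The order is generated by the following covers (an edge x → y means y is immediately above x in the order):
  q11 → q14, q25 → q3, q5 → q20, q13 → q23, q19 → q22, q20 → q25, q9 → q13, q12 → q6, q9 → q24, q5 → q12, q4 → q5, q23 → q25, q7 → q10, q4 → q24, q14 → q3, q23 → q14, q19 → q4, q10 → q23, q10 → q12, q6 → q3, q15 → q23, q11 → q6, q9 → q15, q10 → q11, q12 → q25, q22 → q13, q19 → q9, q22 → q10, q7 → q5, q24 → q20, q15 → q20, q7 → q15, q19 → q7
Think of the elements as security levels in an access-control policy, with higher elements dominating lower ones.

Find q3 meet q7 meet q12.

Common lower bounds of {q3, q7, q12}: q19, q7.
The greatest among these is q7.

q7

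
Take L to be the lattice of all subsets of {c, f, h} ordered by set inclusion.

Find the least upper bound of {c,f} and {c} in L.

Under ⊆, join is union: {c,f} ∪ {c} = {c,f}.

{c,f}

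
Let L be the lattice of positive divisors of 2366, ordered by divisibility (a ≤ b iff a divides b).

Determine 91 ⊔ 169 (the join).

Common upper bounds of {91, 169}: 1183, 2366.
The least among these is 1183.

1183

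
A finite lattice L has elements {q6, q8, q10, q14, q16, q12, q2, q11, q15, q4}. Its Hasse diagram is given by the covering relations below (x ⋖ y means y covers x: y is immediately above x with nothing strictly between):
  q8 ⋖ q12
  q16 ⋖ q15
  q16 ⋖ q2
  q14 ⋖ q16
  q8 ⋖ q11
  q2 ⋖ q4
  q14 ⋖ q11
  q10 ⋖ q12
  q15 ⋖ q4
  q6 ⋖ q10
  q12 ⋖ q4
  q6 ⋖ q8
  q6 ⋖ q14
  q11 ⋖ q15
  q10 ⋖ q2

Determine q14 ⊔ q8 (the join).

q11

Common upper bounds of {q14, q8}: q11, q15, q4.
The least among these is q11.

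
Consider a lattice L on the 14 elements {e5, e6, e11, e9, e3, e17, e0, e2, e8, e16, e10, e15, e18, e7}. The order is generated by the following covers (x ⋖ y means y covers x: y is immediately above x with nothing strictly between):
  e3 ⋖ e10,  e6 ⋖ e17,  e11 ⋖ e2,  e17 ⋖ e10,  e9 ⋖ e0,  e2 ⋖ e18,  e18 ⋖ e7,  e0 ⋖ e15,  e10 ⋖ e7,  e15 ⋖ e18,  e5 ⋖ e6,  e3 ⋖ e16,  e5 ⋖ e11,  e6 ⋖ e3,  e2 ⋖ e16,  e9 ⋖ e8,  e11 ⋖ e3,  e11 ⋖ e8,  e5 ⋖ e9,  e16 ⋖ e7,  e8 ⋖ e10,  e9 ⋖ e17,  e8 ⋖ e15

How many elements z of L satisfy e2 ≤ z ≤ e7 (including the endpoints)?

4

The interval [e2, e7] = {e16, e18, e2, e7}, which has 4 elements.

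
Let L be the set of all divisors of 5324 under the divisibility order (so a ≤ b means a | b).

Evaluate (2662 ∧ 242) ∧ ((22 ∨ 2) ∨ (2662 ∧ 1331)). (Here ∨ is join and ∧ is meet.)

2662 ∧ 242 = 242
22 ∨ 2 = 22
2662 ∧ 1331 = 1331
22 ∨ 1331 = 2662
242 ∧ 2662 = 242

242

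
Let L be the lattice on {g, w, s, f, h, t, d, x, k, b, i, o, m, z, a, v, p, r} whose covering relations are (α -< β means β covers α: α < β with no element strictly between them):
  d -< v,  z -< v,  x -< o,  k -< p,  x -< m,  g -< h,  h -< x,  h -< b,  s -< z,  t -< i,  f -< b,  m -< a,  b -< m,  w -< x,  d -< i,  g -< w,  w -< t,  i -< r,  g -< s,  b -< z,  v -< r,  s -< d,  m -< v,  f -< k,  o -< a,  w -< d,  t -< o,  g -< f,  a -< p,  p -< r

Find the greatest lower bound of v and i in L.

Common lower bounds of {v, i}: d, g, s, w.
The greatest among these is d.

d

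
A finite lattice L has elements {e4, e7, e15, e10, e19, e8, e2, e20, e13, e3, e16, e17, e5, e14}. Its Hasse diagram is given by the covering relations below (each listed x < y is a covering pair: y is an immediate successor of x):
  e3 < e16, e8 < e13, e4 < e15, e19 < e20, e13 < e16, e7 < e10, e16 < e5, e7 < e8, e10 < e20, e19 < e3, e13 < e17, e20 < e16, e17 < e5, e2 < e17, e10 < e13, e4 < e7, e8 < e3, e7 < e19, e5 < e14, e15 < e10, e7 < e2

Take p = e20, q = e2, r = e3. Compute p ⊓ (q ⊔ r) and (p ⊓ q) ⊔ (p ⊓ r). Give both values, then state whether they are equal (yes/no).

e20; e19; no

q ⊔ r = e5, so p ⊓ (q ⊔ r) = e20 ⊓ e5 = e20.
p ⊓ q = e7 and p ⊓ r = e19, so (p ⊓ q) ⊔ (p ⊓ r) = e7 ⊔ e19 = e19.
Equal: no.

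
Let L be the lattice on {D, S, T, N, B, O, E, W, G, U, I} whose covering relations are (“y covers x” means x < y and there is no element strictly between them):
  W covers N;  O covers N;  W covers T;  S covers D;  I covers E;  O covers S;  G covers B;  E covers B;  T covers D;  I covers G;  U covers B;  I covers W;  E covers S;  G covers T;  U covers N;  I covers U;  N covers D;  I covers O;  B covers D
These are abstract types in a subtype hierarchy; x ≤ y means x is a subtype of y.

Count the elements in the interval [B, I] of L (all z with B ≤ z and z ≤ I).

5

The interval [B, I] = {B, E, G, I, U}, which has 5 elements.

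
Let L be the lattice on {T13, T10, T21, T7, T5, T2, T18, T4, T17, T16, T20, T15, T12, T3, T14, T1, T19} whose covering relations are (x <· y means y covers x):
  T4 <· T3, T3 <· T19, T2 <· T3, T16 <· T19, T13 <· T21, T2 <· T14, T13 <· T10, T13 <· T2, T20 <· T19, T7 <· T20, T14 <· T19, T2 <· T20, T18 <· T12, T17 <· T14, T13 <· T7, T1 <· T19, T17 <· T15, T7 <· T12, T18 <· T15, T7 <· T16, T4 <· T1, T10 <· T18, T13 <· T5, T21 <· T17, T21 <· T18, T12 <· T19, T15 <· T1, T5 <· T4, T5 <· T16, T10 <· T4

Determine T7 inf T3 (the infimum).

Common lower bounds of {T7, T3}: T13.
The greatest among these is T13.

T13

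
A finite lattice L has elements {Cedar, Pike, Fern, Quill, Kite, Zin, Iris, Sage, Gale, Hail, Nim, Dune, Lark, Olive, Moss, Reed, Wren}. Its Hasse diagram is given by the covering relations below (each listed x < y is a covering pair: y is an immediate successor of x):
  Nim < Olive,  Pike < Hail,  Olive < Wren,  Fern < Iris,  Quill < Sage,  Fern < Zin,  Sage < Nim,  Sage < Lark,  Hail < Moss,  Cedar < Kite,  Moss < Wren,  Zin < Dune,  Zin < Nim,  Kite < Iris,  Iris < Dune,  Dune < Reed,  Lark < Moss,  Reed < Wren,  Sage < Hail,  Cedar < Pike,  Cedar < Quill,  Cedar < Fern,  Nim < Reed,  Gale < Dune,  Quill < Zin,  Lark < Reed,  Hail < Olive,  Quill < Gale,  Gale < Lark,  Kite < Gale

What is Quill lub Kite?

Gale

Common upper bounds of {Quill, Kite}: Dune, Gale, Lark, Moss, Reed, Wren.
The least among these is Gale.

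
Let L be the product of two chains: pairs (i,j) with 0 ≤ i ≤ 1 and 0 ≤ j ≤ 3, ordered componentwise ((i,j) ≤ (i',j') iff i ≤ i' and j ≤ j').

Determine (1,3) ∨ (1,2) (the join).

(1,3)

In a product of chains, the join is componentwise max, giving (1,3).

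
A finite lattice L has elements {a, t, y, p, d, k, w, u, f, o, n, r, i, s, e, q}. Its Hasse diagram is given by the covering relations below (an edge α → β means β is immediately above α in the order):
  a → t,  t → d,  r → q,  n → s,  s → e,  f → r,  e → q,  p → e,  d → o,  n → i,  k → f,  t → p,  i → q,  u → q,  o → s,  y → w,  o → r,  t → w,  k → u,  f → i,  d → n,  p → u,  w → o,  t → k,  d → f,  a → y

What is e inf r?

o

Common lower bounds of {e, r}: a, d, o, t, w, y.
The greatest among these is o.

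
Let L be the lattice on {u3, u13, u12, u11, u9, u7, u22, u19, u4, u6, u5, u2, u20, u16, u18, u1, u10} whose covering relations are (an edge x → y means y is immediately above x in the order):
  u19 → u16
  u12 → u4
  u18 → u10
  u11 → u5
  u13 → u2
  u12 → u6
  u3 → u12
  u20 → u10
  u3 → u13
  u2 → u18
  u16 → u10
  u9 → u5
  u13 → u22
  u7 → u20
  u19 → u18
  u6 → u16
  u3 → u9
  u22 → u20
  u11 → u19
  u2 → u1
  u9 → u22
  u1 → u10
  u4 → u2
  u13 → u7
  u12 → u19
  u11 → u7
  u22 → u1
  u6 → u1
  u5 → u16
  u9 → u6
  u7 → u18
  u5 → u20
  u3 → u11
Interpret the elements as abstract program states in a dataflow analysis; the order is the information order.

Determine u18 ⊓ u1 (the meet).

Common lower bounds of {u18, u1}: u12, u13, u2, u3, u4.
The greatest among these is u2.

u2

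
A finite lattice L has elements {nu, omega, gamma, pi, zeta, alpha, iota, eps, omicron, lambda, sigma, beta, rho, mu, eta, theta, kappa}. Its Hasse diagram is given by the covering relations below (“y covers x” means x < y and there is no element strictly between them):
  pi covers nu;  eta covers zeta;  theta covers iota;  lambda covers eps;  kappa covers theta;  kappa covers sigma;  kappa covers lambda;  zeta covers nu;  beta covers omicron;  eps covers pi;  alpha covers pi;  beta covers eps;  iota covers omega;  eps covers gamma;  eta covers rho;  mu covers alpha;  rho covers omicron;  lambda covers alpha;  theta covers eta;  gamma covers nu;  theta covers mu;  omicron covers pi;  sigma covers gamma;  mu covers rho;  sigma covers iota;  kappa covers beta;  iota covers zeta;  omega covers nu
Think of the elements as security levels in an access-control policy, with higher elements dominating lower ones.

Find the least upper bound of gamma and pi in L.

eps

Common upper bounds of {gamma, pi}: beta, eps, kappa, lambda.
The least among these is eps.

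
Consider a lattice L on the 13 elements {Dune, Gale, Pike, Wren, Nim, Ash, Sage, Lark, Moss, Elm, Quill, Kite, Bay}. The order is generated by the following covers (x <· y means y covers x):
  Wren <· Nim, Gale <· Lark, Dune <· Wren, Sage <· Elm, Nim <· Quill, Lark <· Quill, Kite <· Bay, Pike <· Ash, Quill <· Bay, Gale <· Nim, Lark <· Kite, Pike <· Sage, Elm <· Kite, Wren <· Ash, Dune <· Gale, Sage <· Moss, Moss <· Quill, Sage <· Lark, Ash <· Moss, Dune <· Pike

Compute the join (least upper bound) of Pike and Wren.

Ash

Common upper bounds of {Pike, Wren}: Ash, Bay, Moss, Quill.
The least among these is Ash.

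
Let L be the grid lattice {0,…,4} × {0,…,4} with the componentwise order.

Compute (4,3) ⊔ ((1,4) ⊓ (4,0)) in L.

(1,4) ∧ (4,0) = (1,0)
(4,3) ∨ (1,0) = (4,3)

(4,3)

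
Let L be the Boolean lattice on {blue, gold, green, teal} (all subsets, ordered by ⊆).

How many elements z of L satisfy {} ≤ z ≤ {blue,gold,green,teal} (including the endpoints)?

The interval [{}, {blue,gold,green,teal}] = {{blue,gold,green,teal}, {blue,gold,green}, {blue,gold,teal}, {blue,gold}, {blue,green,teal}, {blue,green}, {blue,teal}, {blue}, {gold,green,teal}, {gold,green}, {gold,teal}, {gold}, {green,teal}, {green}, {teal}, {}}, which has 16 elements.

16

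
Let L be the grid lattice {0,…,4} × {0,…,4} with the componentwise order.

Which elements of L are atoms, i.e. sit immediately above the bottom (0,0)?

(0,1), (1,0)

The atoms are exactly the elements that cover (0,0): (0,1), (1,0).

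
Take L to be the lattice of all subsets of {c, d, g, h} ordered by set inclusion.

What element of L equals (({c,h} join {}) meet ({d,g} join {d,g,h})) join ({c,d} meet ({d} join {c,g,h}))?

{c,h} ∨ {} = {c,h}
{d,g} ∨ {d,g,h} = {d,g,h}
{c,h} ∧ {d,g,h} = {h}
{d} ∨ {c,g,h} = {c,d,g,h}
{c,d} ∧ {c,d,g,h} = {c,d}
{h} ∨ {c,d} = {c,d,h}

{c,d,h}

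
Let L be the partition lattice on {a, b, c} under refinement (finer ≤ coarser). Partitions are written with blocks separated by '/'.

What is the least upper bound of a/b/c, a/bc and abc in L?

abc

Common upper bounds of {a/b/c, a/bc, abc}: abc.
The least among these is abc.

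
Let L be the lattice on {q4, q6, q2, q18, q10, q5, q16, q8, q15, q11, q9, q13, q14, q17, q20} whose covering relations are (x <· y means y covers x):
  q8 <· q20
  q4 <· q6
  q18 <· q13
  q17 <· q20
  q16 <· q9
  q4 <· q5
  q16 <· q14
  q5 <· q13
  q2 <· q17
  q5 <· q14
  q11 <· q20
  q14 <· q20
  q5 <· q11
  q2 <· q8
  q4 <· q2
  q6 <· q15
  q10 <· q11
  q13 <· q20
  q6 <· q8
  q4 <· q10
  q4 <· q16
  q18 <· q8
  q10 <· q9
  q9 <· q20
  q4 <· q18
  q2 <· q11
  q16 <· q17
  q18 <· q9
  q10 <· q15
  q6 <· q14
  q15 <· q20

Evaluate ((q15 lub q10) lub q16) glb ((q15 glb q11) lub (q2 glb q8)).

q15 ∨ q10 = q15
q15 ∨ q16 = q20
q15 ∧ q11 = q10
q2 ∧ q8 = q2
q10 ∨ q2 = q11
q20 ∧ q11 = q11

q11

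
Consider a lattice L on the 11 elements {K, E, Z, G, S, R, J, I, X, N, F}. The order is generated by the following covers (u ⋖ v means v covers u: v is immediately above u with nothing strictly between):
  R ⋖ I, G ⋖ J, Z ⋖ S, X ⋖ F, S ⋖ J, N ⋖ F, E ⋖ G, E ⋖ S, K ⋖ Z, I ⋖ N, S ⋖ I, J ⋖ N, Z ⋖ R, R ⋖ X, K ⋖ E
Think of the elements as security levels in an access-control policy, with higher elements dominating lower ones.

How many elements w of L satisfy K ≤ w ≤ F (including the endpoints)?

The interval [K, F] = {E, F, G, I, J, K, N, R, S, X, Z}, which has 11 elements.

11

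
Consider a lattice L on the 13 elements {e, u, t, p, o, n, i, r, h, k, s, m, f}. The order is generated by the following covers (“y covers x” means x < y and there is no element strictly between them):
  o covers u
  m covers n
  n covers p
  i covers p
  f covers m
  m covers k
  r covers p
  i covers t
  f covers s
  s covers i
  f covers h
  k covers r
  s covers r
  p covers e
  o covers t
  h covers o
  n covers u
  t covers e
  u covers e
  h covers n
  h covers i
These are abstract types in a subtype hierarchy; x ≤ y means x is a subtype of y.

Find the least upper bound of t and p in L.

Common upper bounds of {t, p}: f, h, i, s.
The least among these is i.

i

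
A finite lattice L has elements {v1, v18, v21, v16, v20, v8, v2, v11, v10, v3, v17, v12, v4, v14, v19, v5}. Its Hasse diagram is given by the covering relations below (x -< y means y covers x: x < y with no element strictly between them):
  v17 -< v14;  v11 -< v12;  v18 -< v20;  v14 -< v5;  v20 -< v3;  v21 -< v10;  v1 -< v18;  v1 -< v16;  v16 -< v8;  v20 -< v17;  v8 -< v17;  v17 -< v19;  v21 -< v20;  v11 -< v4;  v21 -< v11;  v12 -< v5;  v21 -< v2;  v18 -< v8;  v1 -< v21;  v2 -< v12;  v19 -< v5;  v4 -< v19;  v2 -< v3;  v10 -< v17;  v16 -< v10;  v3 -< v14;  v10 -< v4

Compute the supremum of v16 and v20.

v17

Common upper bounds of {v16, v20}: v14, v17, v19, v5.
The least among these is v17.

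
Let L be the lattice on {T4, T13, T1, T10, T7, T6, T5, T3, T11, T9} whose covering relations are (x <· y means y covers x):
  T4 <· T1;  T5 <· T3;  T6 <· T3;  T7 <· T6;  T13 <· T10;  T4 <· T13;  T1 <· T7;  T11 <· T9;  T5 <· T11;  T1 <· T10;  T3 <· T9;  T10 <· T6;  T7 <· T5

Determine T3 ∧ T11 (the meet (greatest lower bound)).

T5

Common lower bounds of {T3, T11}: T1, T4, T5, T7.
The greatest among these is T5.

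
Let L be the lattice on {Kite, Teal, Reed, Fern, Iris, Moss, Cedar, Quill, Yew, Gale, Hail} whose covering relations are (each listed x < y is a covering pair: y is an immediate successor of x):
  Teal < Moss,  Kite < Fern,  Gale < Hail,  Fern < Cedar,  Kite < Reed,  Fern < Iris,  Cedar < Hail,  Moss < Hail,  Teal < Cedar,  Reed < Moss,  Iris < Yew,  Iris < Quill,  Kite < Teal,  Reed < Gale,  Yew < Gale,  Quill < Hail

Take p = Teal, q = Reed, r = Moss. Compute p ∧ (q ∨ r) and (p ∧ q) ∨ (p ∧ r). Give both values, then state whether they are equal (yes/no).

q ∨ r = Moss, so p ∧ (q ∨ r) = Teal ∧ Moss = Teal.
p ∧ q = Kite and p ∧ r = Teal, so (p ∧ q) ∨ (p ∧ r) = Kite ∨ Teal = Teal.
Equal: yes.

Teal; Teal; yes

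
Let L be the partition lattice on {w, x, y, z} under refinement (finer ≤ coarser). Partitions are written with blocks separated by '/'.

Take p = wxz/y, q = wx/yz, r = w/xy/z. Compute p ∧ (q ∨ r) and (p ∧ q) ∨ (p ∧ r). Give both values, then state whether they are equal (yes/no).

q ∨ r = wxyz, so p ∧ (q ∨ r) = wxz/y ∧ wxyz = wxz/y.
p ∧ q = wx/y/z and p ∧ r = w/x/y/z, so (p ∧ q) ∨ (p ∧ r) = wx/y/z ∨ w/x/y/z = wx/y/z.
Equal: no.

wxz/y; wx/y/z; no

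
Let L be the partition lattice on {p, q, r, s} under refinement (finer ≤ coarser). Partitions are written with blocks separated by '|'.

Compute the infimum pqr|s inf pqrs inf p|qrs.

p|qr|s

The meet (common refinement) of pqr|s, pqrs, p|qrs intersects blocks pairwise, giving p|qr|s.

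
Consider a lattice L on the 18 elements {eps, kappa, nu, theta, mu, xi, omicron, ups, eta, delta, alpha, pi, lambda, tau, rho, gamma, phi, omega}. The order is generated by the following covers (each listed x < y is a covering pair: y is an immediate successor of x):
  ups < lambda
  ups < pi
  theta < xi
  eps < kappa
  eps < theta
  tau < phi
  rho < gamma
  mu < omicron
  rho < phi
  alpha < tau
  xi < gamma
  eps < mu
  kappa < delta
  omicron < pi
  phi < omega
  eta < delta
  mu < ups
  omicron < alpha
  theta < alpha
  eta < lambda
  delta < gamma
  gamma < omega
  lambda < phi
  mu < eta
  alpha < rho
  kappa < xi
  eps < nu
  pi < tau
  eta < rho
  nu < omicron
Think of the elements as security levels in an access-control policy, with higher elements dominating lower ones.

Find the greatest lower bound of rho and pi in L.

omicron

Common lower bounds of {rho, pi}: eps, mu, nu, omicron.
The greatest among these is omicron.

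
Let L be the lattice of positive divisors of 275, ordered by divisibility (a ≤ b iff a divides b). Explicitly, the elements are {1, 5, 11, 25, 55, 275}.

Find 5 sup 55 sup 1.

Common upper bounds of {5, 55, 1}: 275, 55.
The least among these is 55.

55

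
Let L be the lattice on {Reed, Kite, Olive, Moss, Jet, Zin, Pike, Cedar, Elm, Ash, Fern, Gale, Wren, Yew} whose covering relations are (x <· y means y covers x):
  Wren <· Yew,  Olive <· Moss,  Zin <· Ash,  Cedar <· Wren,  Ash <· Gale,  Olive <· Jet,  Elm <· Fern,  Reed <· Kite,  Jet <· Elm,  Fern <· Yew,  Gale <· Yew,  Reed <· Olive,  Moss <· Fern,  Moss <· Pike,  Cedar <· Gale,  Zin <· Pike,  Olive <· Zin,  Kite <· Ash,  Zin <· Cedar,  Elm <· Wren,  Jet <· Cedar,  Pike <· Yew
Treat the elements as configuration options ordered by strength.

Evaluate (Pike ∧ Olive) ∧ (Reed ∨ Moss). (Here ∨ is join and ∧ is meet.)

Olive

Pike ∧ Olive = Olive
Reed ∨ Moss = Moss
Olive ∧ Moss = Olive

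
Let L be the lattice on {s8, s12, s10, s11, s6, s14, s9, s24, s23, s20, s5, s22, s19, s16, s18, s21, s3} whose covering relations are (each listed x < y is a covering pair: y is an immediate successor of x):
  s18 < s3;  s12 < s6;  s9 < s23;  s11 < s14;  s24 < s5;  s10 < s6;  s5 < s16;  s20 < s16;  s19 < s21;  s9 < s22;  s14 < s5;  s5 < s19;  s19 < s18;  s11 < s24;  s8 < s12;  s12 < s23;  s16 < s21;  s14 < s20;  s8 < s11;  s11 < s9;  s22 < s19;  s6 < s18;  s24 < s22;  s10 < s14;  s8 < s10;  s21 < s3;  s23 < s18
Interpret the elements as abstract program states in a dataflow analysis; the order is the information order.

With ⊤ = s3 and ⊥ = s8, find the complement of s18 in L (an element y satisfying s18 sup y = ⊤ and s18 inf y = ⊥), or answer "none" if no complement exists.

none

For every candidate y, either s18 ∨ y ≠ s3 or s18 ∧ y ≠ s8; no complement exists.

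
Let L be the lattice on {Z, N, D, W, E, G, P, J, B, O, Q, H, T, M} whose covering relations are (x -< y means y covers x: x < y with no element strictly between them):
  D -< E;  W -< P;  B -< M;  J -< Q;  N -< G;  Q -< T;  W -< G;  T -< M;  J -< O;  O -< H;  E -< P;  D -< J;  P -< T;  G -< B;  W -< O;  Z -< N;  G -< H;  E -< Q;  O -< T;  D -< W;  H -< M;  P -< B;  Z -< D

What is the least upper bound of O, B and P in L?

M

Common upper bounds of {O, B, P}: M.
The least among these is M.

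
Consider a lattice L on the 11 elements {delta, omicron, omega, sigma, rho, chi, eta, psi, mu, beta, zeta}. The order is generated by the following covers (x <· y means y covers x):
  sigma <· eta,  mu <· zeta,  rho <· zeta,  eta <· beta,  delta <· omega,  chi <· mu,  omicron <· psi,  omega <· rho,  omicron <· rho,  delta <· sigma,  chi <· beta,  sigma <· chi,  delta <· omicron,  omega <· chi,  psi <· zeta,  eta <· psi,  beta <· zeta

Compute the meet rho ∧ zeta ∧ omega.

Common lower bounds of {rho, zeta, omega}: delta, omega.
The greatest among these is omega.

omega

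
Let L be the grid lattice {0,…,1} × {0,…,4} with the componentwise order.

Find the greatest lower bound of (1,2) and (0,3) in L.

(0,2)

In a product of chains, the meet is componentwise min, giving (0,2).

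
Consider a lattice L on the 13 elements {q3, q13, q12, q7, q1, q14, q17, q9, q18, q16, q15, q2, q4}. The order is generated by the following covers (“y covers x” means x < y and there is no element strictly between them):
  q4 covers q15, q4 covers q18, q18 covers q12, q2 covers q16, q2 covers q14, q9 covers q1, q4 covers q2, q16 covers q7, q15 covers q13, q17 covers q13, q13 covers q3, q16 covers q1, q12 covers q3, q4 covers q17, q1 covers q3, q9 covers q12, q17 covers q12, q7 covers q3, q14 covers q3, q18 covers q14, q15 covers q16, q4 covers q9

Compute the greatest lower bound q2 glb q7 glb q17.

q3

Common lower bounds of {q2, q7, q17}: q3.
The greatest among these is q3.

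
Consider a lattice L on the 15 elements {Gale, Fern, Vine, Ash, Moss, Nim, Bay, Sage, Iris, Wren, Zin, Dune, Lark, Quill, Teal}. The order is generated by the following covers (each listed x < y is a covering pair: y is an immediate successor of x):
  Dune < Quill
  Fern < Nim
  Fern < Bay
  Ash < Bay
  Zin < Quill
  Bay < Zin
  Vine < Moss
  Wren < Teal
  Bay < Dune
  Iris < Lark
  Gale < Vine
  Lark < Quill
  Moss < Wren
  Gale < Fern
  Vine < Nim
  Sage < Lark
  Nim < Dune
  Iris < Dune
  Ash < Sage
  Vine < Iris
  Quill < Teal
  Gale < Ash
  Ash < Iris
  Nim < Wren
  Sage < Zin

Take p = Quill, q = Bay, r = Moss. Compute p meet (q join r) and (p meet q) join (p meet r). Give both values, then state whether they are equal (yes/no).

Quill; Dune; no

q join r = Teal, so p meet (q join r) = Quill meet Teal = Quill.
p meet q = Bay and p meet r = Vine, so (p meet q) join (p meet r) = Bay join Vine = Dune.
Equal: no.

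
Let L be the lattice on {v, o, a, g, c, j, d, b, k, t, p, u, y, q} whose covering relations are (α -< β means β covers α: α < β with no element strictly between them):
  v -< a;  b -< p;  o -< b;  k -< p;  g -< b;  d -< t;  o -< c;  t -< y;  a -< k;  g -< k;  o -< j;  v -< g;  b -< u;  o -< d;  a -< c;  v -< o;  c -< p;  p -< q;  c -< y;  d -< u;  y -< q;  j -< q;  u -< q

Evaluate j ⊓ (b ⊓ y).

o

b ∧ y = o
j ∧ o = o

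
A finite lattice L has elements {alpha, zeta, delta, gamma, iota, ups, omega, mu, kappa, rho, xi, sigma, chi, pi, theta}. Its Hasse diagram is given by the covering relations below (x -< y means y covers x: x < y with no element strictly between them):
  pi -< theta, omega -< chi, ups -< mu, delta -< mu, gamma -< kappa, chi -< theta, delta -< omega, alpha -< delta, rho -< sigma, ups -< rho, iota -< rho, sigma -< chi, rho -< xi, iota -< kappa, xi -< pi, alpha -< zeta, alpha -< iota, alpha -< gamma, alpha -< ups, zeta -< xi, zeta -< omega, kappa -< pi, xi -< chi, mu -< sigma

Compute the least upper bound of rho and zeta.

xi

Common upper bounds of {rho, zeta}: chi, pi, theta, xi.
The least among these is xi.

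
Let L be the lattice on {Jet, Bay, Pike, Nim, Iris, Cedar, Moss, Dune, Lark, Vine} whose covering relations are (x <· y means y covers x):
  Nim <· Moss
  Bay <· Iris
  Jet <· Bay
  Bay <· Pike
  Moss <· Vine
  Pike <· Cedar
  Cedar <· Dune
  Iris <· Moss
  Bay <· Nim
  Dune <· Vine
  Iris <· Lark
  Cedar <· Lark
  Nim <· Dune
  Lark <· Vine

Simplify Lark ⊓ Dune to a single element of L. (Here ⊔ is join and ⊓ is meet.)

Cedar

Lark ∧ Dune = Cedar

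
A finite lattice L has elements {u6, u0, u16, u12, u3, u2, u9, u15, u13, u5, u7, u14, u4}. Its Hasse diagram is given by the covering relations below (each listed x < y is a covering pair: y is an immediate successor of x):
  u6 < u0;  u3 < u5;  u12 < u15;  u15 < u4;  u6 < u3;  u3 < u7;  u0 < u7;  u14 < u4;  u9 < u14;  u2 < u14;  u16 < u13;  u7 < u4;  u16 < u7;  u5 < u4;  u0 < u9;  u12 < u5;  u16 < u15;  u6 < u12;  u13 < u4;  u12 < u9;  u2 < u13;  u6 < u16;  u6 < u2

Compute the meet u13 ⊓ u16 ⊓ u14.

u6

Common lower bounds of {u13, u16, u14}: u6.
The greatest among these is u6.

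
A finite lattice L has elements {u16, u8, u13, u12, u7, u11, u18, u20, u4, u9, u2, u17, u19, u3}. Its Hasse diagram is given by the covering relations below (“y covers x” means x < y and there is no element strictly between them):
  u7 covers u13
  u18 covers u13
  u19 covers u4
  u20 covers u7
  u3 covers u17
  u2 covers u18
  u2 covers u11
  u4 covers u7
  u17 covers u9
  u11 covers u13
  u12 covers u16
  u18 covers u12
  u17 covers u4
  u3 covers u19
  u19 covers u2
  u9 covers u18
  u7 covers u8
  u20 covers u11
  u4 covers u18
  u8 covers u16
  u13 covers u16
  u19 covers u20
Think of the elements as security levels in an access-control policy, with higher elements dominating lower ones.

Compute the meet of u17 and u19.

Common lower bounds of {u17, u19}: u12, u13, u16, u18, u4, u7, u8.
The greatest among these is u4.

u4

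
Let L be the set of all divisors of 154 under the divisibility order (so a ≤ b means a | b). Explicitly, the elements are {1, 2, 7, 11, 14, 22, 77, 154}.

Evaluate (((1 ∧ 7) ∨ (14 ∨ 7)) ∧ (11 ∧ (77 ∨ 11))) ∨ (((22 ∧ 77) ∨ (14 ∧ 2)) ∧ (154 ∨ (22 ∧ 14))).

22

1 ∧ 7 = 1
14 ∨ 7 = 14
1 ∨ 14 = 14
77 ∨ 11 = 77
11 ∧ 77 = 11
14 ∧ 11 = 1
22 ∧ 77 = 11
14 ∧ 2 = 2
11 ∨ 2 = 22
22 ∧ 14 = 2
154 ∨ 2 = 154
22 ∧ 154 = 22
1 ∨ 22 = 22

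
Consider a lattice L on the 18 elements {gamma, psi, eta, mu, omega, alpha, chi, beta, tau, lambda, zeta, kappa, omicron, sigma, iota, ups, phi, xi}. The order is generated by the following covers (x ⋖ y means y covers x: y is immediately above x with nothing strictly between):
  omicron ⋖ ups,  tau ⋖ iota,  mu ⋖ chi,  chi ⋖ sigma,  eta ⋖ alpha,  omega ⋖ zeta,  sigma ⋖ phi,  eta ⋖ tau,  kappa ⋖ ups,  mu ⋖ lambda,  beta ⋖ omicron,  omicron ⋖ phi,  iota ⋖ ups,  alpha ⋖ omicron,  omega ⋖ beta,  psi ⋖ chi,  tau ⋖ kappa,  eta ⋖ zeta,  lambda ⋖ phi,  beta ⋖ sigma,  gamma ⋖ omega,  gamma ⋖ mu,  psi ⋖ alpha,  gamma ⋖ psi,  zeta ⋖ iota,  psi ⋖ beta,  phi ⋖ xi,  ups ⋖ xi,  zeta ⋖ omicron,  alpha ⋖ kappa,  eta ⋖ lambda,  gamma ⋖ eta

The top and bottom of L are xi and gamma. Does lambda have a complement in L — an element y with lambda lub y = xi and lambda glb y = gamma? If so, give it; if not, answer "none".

For every candidate y, either lambda ∨ y ≠ xi or lambda ∧ y ≠ gamma; no complement exists.

none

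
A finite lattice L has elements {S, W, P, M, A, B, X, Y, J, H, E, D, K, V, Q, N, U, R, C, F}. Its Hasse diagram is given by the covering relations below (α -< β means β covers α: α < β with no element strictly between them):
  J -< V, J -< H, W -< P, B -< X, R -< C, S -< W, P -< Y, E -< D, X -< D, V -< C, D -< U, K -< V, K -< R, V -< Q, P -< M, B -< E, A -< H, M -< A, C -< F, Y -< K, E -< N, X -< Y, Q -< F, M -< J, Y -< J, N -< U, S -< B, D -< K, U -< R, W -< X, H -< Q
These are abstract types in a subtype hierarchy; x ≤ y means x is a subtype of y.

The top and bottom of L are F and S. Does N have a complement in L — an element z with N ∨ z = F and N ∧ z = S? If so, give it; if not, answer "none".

A

Need z with N ∨ z = F and N ∧ z = S.
Checking each element gives: A.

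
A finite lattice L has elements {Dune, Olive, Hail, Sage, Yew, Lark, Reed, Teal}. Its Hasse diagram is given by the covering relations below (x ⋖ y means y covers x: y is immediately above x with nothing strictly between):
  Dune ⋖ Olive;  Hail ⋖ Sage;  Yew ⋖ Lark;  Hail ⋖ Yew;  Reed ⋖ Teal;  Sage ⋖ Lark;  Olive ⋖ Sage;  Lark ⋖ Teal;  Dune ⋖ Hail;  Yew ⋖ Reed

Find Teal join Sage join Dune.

Teal

Common upper bounds of {Teal, Sage, Dune}: Teal.
The least among these is Teal.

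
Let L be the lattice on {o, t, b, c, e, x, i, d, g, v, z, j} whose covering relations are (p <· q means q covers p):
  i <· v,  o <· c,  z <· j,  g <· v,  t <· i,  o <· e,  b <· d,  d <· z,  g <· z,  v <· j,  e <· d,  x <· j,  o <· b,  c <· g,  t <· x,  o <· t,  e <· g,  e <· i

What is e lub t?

i

Common upper bounds of {e, t}: i, j, v.
The least among these is i.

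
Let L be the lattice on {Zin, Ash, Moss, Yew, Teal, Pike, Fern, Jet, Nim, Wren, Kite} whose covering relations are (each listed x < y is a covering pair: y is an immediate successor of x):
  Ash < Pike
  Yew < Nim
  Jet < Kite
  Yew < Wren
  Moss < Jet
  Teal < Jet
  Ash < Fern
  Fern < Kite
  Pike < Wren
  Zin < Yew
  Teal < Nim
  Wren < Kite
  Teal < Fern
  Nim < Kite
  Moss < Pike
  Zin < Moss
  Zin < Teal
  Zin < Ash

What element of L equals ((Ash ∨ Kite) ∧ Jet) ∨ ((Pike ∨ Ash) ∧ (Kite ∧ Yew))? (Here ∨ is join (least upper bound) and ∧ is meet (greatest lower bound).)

Ash ∨ Kite = Kite
Kite ∧ Jet = Jet
Pike ∨ Ash = Pike
Kite ∧ Yew = Yew
Pike ∧ Yew = Zin
Jet ∨ Zin = Jet

Jet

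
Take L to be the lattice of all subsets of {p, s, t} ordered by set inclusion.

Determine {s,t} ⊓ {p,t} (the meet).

{t}

Under ⊆, meet is intersection: {s,t} ∩ {p,t} = {t}.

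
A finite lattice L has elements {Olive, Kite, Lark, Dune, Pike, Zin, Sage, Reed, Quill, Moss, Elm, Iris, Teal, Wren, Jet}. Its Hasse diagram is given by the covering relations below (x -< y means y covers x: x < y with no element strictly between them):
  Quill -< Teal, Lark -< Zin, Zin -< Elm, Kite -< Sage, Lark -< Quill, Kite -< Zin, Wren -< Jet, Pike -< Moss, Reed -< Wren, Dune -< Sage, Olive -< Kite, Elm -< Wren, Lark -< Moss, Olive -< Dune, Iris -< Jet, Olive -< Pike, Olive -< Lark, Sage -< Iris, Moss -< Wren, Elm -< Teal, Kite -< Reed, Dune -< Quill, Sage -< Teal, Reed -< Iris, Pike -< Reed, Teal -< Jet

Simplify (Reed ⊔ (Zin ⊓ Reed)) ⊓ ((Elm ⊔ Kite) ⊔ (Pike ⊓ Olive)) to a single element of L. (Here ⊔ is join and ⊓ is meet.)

Kite

Zin ∧ Reed = Kite
Reed ∨ Kite = Reed
Elm ∨ Kite = Elm
Pike ∧ Olive = Olive
Elm ∨ Olive = Elm
Reed ∧ Elm = Kite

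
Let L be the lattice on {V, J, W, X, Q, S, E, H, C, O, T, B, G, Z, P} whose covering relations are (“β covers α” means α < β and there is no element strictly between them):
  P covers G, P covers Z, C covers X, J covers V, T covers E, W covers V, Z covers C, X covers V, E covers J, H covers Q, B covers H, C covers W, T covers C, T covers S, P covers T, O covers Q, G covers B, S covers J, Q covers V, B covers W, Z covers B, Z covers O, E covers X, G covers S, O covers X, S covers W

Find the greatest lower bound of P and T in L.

Common lower bounds of {P, T}: C, E, J, S, T, V, W, X.
The greatest among these is T.

T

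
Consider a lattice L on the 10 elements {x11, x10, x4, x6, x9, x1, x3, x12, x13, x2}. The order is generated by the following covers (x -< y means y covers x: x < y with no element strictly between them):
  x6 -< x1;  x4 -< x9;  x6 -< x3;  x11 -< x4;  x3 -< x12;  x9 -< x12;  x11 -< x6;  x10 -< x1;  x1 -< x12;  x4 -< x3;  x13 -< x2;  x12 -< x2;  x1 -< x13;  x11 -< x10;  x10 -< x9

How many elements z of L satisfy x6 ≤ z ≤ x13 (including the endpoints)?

3

The interval [x6, x13] = {x1, x13, x6}, which has 3 elements.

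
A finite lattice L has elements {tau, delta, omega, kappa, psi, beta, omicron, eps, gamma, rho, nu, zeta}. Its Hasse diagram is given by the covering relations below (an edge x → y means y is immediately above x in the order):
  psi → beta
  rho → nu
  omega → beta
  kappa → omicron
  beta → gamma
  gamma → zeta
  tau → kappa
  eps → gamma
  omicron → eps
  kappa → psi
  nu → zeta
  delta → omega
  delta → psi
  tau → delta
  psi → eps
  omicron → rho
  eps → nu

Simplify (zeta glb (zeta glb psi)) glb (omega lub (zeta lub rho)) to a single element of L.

zeta ∧ psi = psi
zeta ∧ psi = psi
zeta ∨ rho = zeta
omega ∨ zeta = zeta
psi ∧ zeta = psi

psi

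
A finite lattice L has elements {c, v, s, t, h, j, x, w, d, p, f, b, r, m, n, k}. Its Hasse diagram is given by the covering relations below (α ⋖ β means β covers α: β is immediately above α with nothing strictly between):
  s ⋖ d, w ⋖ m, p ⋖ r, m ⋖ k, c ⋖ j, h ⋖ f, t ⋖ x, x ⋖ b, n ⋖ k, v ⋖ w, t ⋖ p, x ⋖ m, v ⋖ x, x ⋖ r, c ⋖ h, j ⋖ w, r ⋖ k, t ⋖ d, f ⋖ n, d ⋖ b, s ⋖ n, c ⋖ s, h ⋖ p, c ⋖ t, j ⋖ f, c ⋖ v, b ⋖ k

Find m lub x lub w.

m

Common upper bounds of {m, x, w}: k, m.
The least among these is m.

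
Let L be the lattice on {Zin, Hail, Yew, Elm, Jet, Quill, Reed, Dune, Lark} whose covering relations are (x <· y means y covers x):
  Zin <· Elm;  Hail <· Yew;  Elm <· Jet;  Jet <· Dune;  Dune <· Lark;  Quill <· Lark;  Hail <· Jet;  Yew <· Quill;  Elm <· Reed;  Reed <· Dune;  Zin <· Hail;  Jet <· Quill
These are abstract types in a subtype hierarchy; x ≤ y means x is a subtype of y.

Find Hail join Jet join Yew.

Common upper bounds of {Hail, Jet, Yew}: Lark, Quill.
The least among these is Quill.

Quill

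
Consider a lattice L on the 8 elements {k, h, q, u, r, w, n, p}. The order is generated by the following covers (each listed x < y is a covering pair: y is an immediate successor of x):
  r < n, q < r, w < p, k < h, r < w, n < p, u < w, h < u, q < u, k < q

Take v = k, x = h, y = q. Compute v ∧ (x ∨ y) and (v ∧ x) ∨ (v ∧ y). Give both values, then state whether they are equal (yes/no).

k; k; yes

x ∨ y = u, so v ∧ (x ∨ y) = k ∧ u = k.
v ∧ x = k and v ∧ y = k, so (v ∧ x) ∨ (v ∧ y) = k ∨ k = k.
Equal: yes.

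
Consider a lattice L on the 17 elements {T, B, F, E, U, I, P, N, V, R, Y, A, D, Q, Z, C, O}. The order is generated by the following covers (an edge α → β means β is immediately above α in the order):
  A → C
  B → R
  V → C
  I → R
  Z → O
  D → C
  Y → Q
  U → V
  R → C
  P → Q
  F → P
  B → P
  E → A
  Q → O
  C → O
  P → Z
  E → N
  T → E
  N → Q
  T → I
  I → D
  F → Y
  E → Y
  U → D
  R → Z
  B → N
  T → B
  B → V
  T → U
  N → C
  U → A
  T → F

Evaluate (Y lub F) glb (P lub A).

Y

Y ∨ F = Y
P ∨ A = O
Y ∧ O = Y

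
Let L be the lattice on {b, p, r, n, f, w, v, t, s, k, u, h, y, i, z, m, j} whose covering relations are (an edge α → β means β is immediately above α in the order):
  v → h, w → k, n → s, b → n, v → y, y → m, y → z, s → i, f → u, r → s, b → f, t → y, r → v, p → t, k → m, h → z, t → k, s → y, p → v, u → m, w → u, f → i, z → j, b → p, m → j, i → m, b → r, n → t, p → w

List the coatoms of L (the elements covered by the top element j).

m, z

The coatoms are exactly the elements covered by j: m, z.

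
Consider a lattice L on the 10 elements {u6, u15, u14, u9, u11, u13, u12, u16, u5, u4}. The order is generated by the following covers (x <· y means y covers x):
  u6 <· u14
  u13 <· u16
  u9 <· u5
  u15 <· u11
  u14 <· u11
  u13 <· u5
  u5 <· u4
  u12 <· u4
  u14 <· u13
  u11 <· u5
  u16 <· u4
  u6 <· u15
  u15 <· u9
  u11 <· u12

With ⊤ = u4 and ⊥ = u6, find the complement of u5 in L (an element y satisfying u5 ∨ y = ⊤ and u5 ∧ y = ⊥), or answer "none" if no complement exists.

For every candidate y, either u5 ∨ y ≠ u4 or u5 ∧ y ≠ u6; no complement exists.

none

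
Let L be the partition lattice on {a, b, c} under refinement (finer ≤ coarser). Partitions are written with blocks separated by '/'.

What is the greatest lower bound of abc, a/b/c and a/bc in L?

a/b/c

The meet (common refinement) of abc, a/b/c, a/bc intersects blocks pairwise, giving a/b/c.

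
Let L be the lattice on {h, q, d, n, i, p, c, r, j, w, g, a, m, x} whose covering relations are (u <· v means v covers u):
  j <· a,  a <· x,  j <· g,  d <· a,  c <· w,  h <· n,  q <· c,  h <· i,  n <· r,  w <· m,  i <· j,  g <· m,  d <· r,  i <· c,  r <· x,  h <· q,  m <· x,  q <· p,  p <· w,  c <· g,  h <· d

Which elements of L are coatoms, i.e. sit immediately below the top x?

a, m, r

The coatoms are exactly the elements covered by x: a, m, r.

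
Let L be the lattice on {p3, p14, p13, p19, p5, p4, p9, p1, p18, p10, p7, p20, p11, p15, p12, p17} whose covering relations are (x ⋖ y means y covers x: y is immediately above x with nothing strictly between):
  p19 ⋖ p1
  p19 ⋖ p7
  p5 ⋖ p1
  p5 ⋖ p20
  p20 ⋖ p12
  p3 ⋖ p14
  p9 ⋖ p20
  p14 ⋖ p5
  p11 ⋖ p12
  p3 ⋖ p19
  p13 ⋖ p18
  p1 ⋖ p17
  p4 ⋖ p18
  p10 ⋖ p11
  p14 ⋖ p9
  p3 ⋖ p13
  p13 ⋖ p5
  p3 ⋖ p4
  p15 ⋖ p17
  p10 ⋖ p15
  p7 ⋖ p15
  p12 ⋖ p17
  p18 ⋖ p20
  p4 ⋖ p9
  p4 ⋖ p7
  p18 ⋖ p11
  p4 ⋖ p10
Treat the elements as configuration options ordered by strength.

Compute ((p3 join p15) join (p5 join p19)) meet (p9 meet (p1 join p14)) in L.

p14

p3 ∨ p15 = p15
p5 ∨ p19 = p1
p15 ∨ p1 = p17
p1 ∨ p14 = p1
p9 ∧ p1 = p14
p17 ∧ p14 = p14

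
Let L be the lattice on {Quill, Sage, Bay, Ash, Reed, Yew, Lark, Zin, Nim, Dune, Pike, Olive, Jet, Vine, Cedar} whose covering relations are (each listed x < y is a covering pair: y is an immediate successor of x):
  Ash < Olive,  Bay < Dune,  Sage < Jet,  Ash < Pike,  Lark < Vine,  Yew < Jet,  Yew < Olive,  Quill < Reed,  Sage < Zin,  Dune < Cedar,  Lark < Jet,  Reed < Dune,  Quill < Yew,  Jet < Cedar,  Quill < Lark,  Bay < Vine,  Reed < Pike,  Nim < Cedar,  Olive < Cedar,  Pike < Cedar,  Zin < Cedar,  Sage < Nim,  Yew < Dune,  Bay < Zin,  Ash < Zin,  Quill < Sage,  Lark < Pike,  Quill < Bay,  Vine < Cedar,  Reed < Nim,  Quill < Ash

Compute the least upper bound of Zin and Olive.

Cedar

Common upper bounds of {Zin, Olive}: Cedar.
The least among these is Cedar.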